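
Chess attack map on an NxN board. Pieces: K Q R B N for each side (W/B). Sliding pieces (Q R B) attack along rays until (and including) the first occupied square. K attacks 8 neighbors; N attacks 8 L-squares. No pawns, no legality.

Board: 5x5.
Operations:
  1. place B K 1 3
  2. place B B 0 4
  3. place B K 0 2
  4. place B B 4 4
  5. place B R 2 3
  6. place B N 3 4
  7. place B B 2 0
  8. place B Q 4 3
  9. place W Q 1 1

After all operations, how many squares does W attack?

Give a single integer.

Op 1: place BK@(1,3)
Op 2: place BB@(0,4)
Op 3: place BK@(0,2)
Op 4: place BB@(4,4)
Op 5: place BR@(2,3)
Op 6: place BN@(3,4)
Op 7: place BB@(2,0)
Op 8: place BQ@(4,3)
Op 9: place WQ@(1,1)
Per-piece attacks for W:
  WQ@(1,1): attacks (1,2) (1,3) (1,0) (2,1) (3,1) (4,1) (0,1) (2,2) (3,3) (4,4) (2,0) (0,2) (0,0) [ray(0,1) blocked at (1,3); ray(1,1) blocked at (4,4); ray(1,-1) blocked at (2,0); ray(-1,1) blocked at (0,2)]
Union (13 distinct): (0,0) (0,1) (0,2) (1,0) (1,2) (1,3) (2,0) (2,1) (2,2) (3,1) (3,3) (4,1) (4,4)

Answer: 13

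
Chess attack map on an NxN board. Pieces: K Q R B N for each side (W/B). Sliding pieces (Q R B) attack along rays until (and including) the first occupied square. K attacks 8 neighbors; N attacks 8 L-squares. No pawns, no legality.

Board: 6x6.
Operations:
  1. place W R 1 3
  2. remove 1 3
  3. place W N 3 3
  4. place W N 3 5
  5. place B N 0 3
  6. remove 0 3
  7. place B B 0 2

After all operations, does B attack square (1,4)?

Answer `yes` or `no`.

Op 1: place WR@(1,3)
Op 2: remove (1,3)
Op 3: place WN@(3,3)
Op 4: place WN@(3,5)
Op 5: place BN@(0,3)
Op 6: remove (0,3)
Op 7: place BB@(0,2)
Per-piece attacks for B:
  BB@(0,2): attacks (1,3) (2,4) (3,5) (1,1) (2,0) [ray(1,1) blocked at (3,5)]
B attacks (1,4): no

Answer: no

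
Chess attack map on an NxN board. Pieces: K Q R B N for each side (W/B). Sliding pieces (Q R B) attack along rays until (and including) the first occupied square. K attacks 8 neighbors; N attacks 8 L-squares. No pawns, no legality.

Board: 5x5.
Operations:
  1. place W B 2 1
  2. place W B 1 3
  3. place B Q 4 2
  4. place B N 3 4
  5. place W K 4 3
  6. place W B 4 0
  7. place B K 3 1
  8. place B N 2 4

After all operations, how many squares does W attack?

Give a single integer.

Answer: 15

Derivation:
Op 1: place WB@(2,1)
Op 2: place WB@(1,3)
Op 3: place BQ@(4,2)
Op 4: place BN@(3,4)
Op 5: place WK@(4,3)
Op 6: place WB@(4,0)
Op 7: place BK@(3,1)
Op 8: place BN@(2,4)
Per-piece attacks for W:
  WB@(1,3): attacks (2,4) (2,2) (3,1) (0,4) (0,2) [ray(1,1) blocked at (2,4); ray(1,-1) blocked at (3,1)]
  WB@(2,1): attacks (3,2) (4,3) (3,0) (1,2) (0,3) (1,0) [ray(1,1) blocked at (4,3)]
  WB@(4,0): attacks (3,1) [ray(-1,1) blocked at (3,1)]
  WK@(4,3): attacks (4,4) (4,2) (3,3) (3,4) (3,2)
Union (15 distinct): (0,2) (0,3) (0,4) (1,0) (1,2) (2,2) (2,4) (3,0) (3,1) (3,2) (3,3) (3,4) (4,2) (4,3) (4,4)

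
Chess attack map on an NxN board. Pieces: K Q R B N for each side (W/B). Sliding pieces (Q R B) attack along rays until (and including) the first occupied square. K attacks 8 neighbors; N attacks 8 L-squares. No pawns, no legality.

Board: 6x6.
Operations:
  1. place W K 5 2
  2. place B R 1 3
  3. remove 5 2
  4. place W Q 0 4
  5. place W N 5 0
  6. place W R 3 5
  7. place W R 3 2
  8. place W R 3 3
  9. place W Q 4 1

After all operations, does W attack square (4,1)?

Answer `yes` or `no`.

Op 1: place WK@(5,2)
Op 2: place BR@(1,3)
Op 3: remove (5,2)
Op 4: place WQ@(0,4)
Op 5: place WN@(5,0)
Op 6: place WR@(3,5)
Op 7: place WR@(3,2)
Op 8: place WR@(3,3)
Op 9: place WQ@(4,1)
Per-piece attacks for W:
  WQ@(0,4): attacks (0,5) (0,3) (0,2) (0,1) (0,0) (1,4) (2,4) (3,4) (4,4) (5,4) (1,5) (1,3) [ray(1,-1) blocked at (1,3)]
  WR@(3,2): attacks (3,3) (3,1) (3,0) (4,2) (5,2) (2,2) (1,2) (0,2) [ray(0,1) blocked at (3,3)]
  WR@(3,3): attacks (3,4) (3,5) (3,2) (4,3) (5,3) (2,3) (1,3) [ray(0,1) blocked at (3,5); ray(0,-1) blocked at (3,2); ray(-1,0) blocked at (1,3)]
  WR@(3,5): attacks (3,4) (3,3) (4,5) (5,5) (2,5) (1,5) (0,5) [ray(0,-1) blocked at (3,3)]
  WQ@(4,1): attacks (4,2) (4,3) (4,4) (4,5) (4,0) (5,1) (3,1) (2,1) (1,1) (0,1) (5,2) (5,0) (3,2) (3,0) [ray(1,-1) blocked at (5,0); ray(-1,1) blocked at (3,2)]
  WN@(5,0): attacks (4,2) (3,1)
W attacks (4,1): no

Answer: no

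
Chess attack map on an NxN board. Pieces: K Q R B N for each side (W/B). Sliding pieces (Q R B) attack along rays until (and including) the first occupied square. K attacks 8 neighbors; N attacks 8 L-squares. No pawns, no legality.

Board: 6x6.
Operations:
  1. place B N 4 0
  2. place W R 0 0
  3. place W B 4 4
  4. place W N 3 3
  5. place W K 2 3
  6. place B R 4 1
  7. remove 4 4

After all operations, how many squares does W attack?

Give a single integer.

Op 1: place BN@(4,0)
Op 2: place WR@(0,0)
Op 3: place WB@(4,4)
Op 4: place WN@(3,3)
Op 5: place WK@(2,3)
Op 6: place BR@(4,1)
Op 7: remove (4,4)
Per-piece attacks for W:
  WR@(0,0): attacks (0,1) (0,2) (0,3) (0,4) (0,5) (1,0) (2,0) (3,0) (4,0) [ray(1,0) blocked at (4,0)]
  WK@(2,3): attacks (2,4) (2,2) (3,3) (1,3) (3,4) (3,2) (1,4) (1,2)
  WN@(3,3): attacks (4,5) (5,4) (2,5) (1,4) (4,1) (5,2) (2,1) (1,2)
Union (23 distinct): (0,1) (0,2) (0,3) (0,4) (0,5) (1,0) (1,2) (1,3) (1,4) (2,0) (2,1) (2,2) (2,4) (2,5) (3,0) (3,2) (3,3) (3,4) (4,0) (4,1) (4,5) (5,2) (5,4)

Answer: 23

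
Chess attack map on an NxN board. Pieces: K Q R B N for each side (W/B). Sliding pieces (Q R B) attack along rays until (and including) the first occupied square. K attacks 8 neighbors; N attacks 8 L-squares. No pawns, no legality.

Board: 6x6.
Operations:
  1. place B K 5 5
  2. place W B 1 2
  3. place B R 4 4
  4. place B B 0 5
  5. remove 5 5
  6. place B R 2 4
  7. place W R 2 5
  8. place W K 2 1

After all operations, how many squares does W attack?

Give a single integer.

Answer: 19

Derivation:
Op 1: place BK@(5,5)
Op 2: place WB@(1,2)
Op 3: place BR@(4,4)
Op 4: place BB@(0,5)
Op 5: remove (5,5)
Op 6: place BR@(2,4)
Op 7: place WR@(2,5)
Op 8: place WK@(2,1)
Per-piece attacks for W:
  WB@(1,2): attacks (2,3) (3,4) (4,5) (2,1) (0,3) (0,1) [ray(1,-1) blocked at (2,1)]
  WK@(2,1): attacks (2,2) (2,0) (3,1) (1,1) (3,2) (3,0) (1,2) (1,0)
  WR@(2,5): attacks (2,4) (3,5) (4,5) (5,5) (1,5) (0,5) [ray(0,-1) blocked at (2,4); ray(-1,0) blocked at (0,5)]
Union (19 distinct): (0,1) (0,3) (0,5) (1,0) (1,1) (1,2) (1,5) (2,0) (2,1) (2,2) (2,3) (2,4) (3,0) (3,1) (3,2) (3,4) (3,5) (4,5) (5,5)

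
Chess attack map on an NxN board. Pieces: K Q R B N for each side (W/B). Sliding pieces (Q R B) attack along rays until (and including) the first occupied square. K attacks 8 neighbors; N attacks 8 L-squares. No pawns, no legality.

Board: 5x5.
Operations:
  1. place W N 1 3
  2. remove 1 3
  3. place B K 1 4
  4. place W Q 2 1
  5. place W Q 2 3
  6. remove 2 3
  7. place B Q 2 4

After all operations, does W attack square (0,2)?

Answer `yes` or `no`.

Answer: no

Derivation:
Op 1: place WN@(1,3)
Op 2: remove (1,3)
Op 3: place BK@(1,4)
Op 4: place WQ@(2,1)
Op 5: place WQ@(2,3)
Op 6: remove (2,3)
Op 7: place BQ@(2,4)
Per-piece attacks for W:
  WQ@(2,1): attacks (2,2) (2,3) (2,4) (2,0) (3,1) (4,1) (1,1) (0,1) (3,2) (4,3) (3,0) (1,2) (0,3) (1,0) [ray(0,1) blocked at (2,4)]
W attacks (0,2): no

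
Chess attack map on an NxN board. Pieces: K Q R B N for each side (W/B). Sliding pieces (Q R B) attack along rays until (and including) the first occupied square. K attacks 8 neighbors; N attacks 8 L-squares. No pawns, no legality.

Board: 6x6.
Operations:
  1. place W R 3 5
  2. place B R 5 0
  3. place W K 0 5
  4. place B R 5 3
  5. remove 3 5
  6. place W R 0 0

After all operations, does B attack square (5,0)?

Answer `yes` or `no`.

Answer: yes

Derivation:
Op 1: place WR@(3,5)
Op 2: place BR@(5,0)
Op 3: place WK@(0,5)
Op 4: place BR@(5,3)
Op 5: remove (3,5)
Op 6: place WR@(0,0)
Per-piece attacks for B:
  BR@(5,0): attacks (5,1) (5,2) (5,3) (4,0) (3,0) (2,0) (1,0) (0,0) [ray(0,1) blocked at (5,3); ray(-1,0) blocked at (0,0)]
  BR@(5,3): attacks (5,4) (5,5) (5,2) (5,1) (5,0) (4,3) (3,3) (2,3) (1,3) (0,3) [ray(0,-1) blocked at (5,0)]
B attacks (5,0): yes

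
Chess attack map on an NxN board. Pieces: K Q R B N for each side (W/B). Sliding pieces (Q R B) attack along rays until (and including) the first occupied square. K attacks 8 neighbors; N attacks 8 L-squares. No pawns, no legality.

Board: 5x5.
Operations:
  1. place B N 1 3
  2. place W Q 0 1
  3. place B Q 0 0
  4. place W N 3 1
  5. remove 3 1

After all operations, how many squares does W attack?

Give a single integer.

Answer: 12

Derivation:
Op 1: place BN@(1,3)
Op 2: place WQ@(0,1)
Op 3: place BQ@(0,0)
Op 4: place WN@(3,1)
Op 5: remove (3,1)
Per-piece attacks for W:
  WQ@(0,1): attacks (0,2) (0,3) (0,4) (0,0) (1,1) (2,1) (3,1) (4,1) (1,2) (2,3) (3,4) (1,0) [ray(0,-1) blocked at (0,0)]
Union (12 distinct): (0,0) (0,2) (0,3) (0,4) (1,0) (1,1) (1,2) (2,1) (2,3) (3,1) (3,4) (4,1)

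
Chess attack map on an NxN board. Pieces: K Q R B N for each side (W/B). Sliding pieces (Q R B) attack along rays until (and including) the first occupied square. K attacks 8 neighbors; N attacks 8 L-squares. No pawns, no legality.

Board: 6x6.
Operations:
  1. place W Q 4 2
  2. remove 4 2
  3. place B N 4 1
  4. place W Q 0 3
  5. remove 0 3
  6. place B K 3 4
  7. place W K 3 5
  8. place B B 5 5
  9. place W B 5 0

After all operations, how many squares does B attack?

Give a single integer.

Op 1: place WQ@(4,2)
Op 2: remove (4,2)
Op 3: place BN@(4,1)
Op 4: place WQ@(0,3)
Op 5: remove (0,3)
Op 6: place BK@(3,4)
Op 7: place WK@(3,5)
Op 8: place BB@(5,5)
Op 9: place WB@(5,0)
Per-piece attacks for B:
  BK@(3,4): attacks (3,5) (3,3) (4,4) (2,4) (4,5) (4,3) (2,5) (2,3)
  BN@(4,1): attacks (5,3) (3,3) (2,2) (2,0)
  BB@(5,5): attacks (4,4) (3,3) (2,2) (1,1) (0,0)
Union (13 distinct): (0,0) (1,1) (2,0) (2,2) (2,3) (2,4) (2,5) (3,3) (3,5) (4,3) (4,4) (4,5) (5,3)

Answer: 13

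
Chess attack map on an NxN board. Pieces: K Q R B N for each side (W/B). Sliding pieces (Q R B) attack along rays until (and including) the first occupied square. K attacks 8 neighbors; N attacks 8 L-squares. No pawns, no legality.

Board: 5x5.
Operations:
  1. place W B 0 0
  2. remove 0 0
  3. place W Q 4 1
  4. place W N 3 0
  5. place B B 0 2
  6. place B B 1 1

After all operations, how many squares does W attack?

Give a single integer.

Op 1: place WB@(0,0)
Op 2: remove (0,0)
Op 3: place WQ@(4,1)
Op 4: place WN@(3,0)
Op 5: place BB@(0,2)
Op 6: place BB@(1,1)
Per-piece attacks for W:
  WN@(3,0): attacks (4,2) (2,2) (1,1)
  WQ@(4,1): attacks (4,2) (4,3) (4,4) (4,0) (3,1) (2,1) (1,1) (3,2) (2,3) (1,4) (3,0) [ray(-1,0) blocked at (1,1); ray(-1,-1) blocked at (3,0)]
Union (12 distinct): (1,1) (1,4) (2,1) (2,2) (2,3) (3,0) (3,1) (3,2) (4,0) (4,2) (4,3) (4,4)

Answer: 12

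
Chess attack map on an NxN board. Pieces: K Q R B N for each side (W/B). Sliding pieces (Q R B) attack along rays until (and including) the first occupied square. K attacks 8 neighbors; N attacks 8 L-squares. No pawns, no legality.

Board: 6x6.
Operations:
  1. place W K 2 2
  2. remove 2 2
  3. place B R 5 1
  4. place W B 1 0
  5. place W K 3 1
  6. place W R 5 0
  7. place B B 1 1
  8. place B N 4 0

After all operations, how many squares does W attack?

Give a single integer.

Answer: 12

Derivation:
Op 1: place WK@(2,2)
Op 2: remove (2,2)
Op 3: place BR@(5,1)
Op 4: place WB@(1,0)
Op 5: place WK@(3,1)
Op 6: place WR@(5,0)
Op 7: place BB@(1,1)
Op 8: place BN@(4,0)
Per-piece attacks for W:
  WB@(1,0): attacks (2,1) (3,2) (4,3) (5,4) (0,1)
  WK@(3,1): attacks (3,2) (3,0) (4,1) (2,1) (4,2) (4,0) (2,2) (2,0)
  WR@(5,0): attacks (5,1) (4,0) [ray(0,1) blocked at (5,1); ray(-1,0) blocked at (4,0)]
Union (12 distinct): (0,1) (2,0) (2,1) (2,2) (3,0) (3,2) (4,0) (4,1) (4,2) (4,3) (5,1) (5,4)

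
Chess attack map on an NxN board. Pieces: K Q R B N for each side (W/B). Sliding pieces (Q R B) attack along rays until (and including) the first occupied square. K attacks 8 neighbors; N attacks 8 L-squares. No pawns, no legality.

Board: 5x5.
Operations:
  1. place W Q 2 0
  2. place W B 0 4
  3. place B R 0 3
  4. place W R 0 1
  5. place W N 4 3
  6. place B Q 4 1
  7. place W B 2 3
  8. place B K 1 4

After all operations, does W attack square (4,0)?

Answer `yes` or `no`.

Op 1: place WQ@(2,0)
Op 2: place WB@(0,4)
Op 3: place BR@(0,3)
Op 4: place WR@(0,1)
Op 5: place WN@(4,3)
Op 6: place BQ@(4,1)
Op 7: place WB@(2,3)
Op 8: place BK@(1,4)
Per-piece attacks for W:
  WR@(0,1): attacks (0,2) (0,3) (0,0) (1,1) (2,1) (3,1) (4,1) [ray(0,1) blocked at (0,3); ray(1,0) blocked at (4,1)]
  WB@(0,4): attacks (1,3) (2,2) (3,1) (4,0)
  WQ@(2,0): attacks (2,1) (2,2) (2,3) (3,0) (4,0) (1,0) (0,0) (3,1) (4,2) (1,1) (0,2) [ray(0,1) blocked at (2,3)]
  WB@(2,3): attacks (3,4) (3,2) (4,1) (1,4) (1,2) (0,1) [ray(1,-1) blocked at (4,1); ray(-1,1) blocked at (1,4); ray(-1,-1) blocked at (0,1)]
  WN@(4,3): attacks (2,4) (3,1) (2,2)
W attacks (4,0): yes

Answer: yes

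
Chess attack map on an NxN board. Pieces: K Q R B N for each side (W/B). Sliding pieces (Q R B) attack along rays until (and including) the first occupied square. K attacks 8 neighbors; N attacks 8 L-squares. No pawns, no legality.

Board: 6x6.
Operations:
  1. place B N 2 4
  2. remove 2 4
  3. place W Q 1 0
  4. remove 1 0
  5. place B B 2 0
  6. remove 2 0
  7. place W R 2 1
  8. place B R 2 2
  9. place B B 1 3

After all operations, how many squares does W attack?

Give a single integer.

Op 1: place BN@(2,4)
Op 2: remove (2,4)
Op 3: place WQ@(1,0)
Op 4: remove (1,0)
Op 5: place BB@(2,0)
Op 6: remove (2,0)
Op 7: place WR@(2,1)
Op 8: place BR@(2,2)
Op 9: place BB@(1,3)
Per-piece attacks for W:
  WR@(2,1): attacks (2,2) (2,0) (3,1) (4,1) (5,1) (1,1) (0,1) [ray(0,1) blocked at (2,2)]
Union (7 distinct): (0,1) (1,1) (2,0) (2,2) (3,1) (4,1) (5,1)

Answer: 7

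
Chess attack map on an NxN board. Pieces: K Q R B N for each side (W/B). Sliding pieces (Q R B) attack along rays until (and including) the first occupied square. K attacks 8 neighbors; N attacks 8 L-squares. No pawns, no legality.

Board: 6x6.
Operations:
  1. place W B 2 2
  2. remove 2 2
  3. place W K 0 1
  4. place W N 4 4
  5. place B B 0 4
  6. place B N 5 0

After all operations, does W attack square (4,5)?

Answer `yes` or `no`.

Answer: no

Derivation:
Op 1: place WB@(2,2)
Op 2: remove (2,2)
Op 3: place WK@(0,1)
Op 4: place WN@(4,4)
Op 5: place BB@(0,4)
Op 6: place BN@(5,0)
Per-piece attacks for W:
  WK@(0,1): attacks (0,2) (0,0) (1,1) (1,2) (1,0)
  WN@(4,4): attacks (2,5) (5,2) (3,2) (2,3)
W attacks (4,5): no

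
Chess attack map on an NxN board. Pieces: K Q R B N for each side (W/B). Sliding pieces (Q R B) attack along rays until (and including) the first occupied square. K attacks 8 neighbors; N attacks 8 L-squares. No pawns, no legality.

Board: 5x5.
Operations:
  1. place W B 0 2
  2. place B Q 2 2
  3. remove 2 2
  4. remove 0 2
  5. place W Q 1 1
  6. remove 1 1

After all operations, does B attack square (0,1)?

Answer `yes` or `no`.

Op 1: place WB@(0,2)
Op 2: place BQ@(2,2)
Op 3: remove (2,2)
Op 4: remove (0,2)
Op 5: place WQ@(1,1)
Op 6: remove (1,1)
Per-piece attacks for B:
B attacks (0,1): no

Answer: no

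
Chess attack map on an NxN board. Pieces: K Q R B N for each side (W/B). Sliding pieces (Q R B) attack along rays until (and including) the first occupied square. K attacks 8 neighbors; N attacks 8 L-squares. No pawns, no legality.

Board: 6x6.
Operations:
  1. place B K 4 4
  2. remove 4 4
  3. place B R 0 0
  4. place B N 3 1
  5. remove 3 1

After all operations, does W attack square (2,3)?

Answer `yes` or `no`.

Answer: no

Derivation:
Op 1: place BK@(4,4)
Op 2: remove (4,4)
Op 3: place BR@(0,0)
Op 4: place BN@(3,1)
Op 5: remove (3,1)
Per-piece attacks for W:
W attacks (2,3): no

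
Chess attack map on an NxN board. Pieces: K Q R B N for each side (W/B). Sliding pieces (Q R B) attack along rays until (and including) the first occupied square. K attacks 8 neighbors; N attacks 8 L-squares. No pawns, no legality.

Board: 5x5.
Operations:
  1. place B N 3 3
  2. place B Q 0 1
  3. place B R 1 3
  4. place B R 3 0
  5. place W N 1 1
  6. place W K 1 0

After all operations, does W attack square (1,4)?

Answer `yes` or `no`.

Answer: no

Derivation:
Op 1: place BN@(3,3)
Op 2: place BQ@(0,1)
Op 3: place BR@(1,3)
Op 4: place BR@(3,0)
Op 5: place WN@(1,1)
Op 6: place WK@(1,0)
Per-piece attacks for W:
  WK@(1,0): attacks (1,1) (2,0) (0,0) (2,1) (0,1)
  WN@(1,1): attacks (2,3) (3,2) (0,3) (3,0)
W attacks (1,4): no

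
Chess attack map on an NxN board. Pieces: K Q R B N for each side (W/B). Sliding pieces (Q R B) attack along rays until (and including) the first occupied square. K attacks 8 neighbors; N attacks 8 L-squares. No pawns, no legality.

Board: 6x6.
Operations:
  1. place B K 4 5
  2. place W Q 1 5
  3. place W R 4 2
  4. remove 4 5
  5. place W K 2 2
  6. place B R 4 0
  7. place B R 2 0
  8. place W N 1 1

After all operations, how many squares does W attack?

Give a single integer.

Op 1: place BK@(4,5)
Op 2: place WQ@(1,5)
Op 3: place WR@(4,2)
Op 4: remove (4,5)
Op 5: place WK@(2,2)
Op 6: place BR@(4,0)
Op 7: place BR@(2,0)
Op 8: place WN@(1,1)
Per-piece attacks for W:
  WN@(1,1): attacks (2,3) (3,2) (0,3) (3,0)
  WQ@(1,5): attacks (1,4) (1,3) (1,2) (1,1) (2,5) (3,5) (4,5) (5,5) (0,5) (2,4) (3,3) (4,2) (0,4) [ray(0,-1) blocked at (1,1); ray(1,-1) blocked at (4,2)]
  WK@(2,2): attacks (2,3) (2,1) (3,2) (1,2) (3,3) (3,1) (1,3) (1,1)
  WR@(4,2): attacks (4,3) (4,4) (4,5) (4,1) (4,0) (5,2) (3,2) (2,2) [ray(0,-1) blocked at (4,0); ray(-1,0) blocked at (2,2)]
Union (25 distinct): (0,3) (0,4) (0,5) (1,1) (1,2) (1,3) (1,4) (2,1) (2,2) (2,3) (2,4) (2,5) (3,0) (3,1) (3,2) (3,3) (3,5) (4,0) (4,1) (4,2) (4,3) (4,4) (4,5) (5,2) (5,5)

Answer: 25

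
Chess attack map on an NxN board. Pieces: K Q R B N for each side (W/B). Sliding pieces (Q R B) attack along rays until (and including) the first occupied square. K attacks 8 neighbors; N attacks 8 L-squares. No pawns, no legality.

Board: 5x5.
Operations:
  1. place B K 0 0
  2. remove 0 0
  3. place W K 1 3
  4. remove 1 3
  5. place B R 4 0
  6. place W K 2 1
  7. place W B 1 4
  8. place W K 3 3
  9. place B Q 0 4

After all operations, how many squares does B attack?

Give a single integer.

Op 1: place BK@(0,0)
Op 2: remove (0,0)
Op 3: place WK@(1,3)
Op 4: remove (1,3)
Op 5: place BR@(4,0)
Op 6: place WK@(2,1)
Op 7: place WB@(1,4)
Op 8: place WK@(3,3)
Op 9: place BQ@(0,4)
Per-piece attacks for B:
  BQ@(0,4): attacks (0,3) (0,2) (0,1) (0,0) (1,4) (1,3) (2,2) (3,1) (4,0) [ray(1,0) blocked at (1,4); ray(1,-1) blocked at (4,0)]
  BR@(4,0): attacks (4,1) (4,2) (4,3) (4,4) (3,0) (2,0) (1,0) (0,0)
Union (16 distinct): (0,0) (0,1) (0,2) (0,3) (1,0) (1,3) (1,4) (2,0) (2,2) (3,0) (3,1) (4,0) (4,1) (4,2) (4,3) (4,4)

Answer: 16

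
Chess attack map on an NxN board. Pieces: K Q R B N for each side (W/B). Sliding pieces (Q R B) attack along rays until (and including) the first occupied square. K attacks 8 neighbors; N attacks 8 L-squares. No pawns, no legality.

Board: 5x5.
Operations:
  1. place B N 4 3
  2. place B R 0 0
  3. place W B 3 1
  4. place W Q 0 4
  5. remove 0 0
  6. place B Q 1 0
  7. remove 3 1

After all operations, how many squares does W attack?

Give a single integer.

Op 1: place BN@(4,3)
Op 2: place BR@(0,0)
Op 3: place WB@(3,1)
Op 4: place WQ@(0,4)
Op 5: remove (0,0)
Op 6: place BQ@(1,0)
Op 7: remove (3,1)
Per-piece attacks for W:
  WQ@(0,4): attacks (0,3) (0,2) (0,1) (0,0) (1,4) (2,4) (3,4) (4,4) (1,3) (2,2) (3,1) (4,0)
Union (12 distinct): (0,0) (0,1) (0,2) (0,3) (1,3) (1,4) (2,2) (2,4) (3,1) (3,4) (4,0) (4,4)

Answer: 12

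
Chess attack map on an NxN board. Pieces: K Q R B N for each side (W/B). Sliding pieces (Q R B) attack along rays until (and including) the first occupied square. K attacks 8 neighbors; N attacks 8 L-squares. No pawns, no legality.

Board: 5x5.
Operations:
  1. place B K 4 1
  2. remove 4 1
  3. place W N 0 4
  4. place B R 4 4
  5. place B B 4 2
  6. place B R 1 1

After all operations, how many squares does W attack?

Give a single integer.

Op 1: place BK@(4,1)
Op 2: remove (4,1)
Op 3: place WN@(0,4)
Op 4: place BR@(4,4)
Op 5: place BB@(4,2)
Op 6: place BR@(1,1)
Per-piece attacks for W:
  WN@(0,4): attacks (1,2) (2,3)
Union (2 distinct): (1,2) (2,3)

Answer: 2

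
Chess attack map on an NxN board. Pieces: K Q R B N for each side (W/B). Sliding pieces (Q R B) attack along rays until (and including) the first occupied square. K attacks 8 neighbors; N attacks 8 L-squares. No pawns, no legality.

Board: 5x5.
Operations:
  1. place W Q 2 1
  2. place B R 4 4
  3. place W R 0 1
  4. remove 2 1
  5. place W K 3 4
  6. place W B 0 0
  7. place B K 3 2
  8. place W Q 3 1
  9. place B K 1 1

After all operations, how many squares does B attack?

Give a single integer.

Answer: 16

Derivation:
Op 1: place WQ@(2,1)
Op 2: place BR@(4,4)
Op 3: place WR@(0,1)
Op 4: remove (2,1)
Op 5: place WK@(3,4)
Op 6: place WB@(0,0)
Op 7: place BK@(3,2)
Op 8: place WQ@(3,1)
Op 9: place BK@(1,1)
Per-piece attacks for B:
  BK@(1,1): attacks (1,2) (1,0) (2,1) (0,1) (2,2) (2,0) (0,2) (0,0)
  BK@(3,2): attacks (3,3) (3,1) (4,2) (2,2) (4,3) (4,1) (2,3) (2,1)
  BR@(4,4): attacks (4,3) (4,2) (4,1) (4,0) (3,4) [ray(-1,0) blocked at (3,4)]
Union (16 distinct): (0,0) (0,1) (0,2) (1,0) (1,2) (2,0) (2,1) (2,2) (2,3) (3,1) (3,3) (3,4) (4,0) (4,1) (4,2) (4,3)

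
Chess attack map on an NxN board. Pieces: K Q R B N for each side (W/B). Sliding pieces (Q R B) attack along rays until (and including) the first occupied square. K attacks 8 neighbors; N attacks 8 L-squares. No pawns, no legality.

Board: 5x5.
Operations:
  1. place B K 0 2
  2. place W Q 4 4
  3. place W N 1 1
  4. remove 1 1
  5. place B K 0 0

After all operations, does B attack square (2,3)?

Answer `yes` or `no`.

Op 1: place BK@(0,2)
Op 2: place WQ@(4,4)
Op 3: place WN@(1,1)
Op 4: remove (1,1)
Op 5: place BK@(0,0)
Per-piece attacks for B:
  BK@(0,0): attacks (0,1) (1,0) (1,1)
  BK@(0,2): attacks (0,3) (0,1) (1,2) (1,3) (1,1)
B attacks (2,3): no

Answer: no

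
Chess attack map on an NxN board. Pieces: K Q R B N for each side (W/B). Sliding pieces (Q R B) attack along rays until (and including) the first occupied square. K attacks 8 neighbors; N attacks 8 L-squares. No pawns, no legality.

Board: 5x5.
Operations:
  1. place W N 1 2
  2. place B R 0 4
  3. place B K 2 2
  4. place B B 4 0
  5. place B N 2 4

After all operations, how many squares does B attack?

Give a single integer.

Answer: 16

Derivation:
Op 1: place WN@(1,2)
Op 2: place BR@(0,4)
Op 3: place BK@(2,2)
Op 4: place BB@(4,0)
Op 5: place BN@(2,4)
Per-piece attacks for B:
  BR@(0,4): attacks (0,3) (0,2) (0,1) (0,0) (1,4) (2,4) [ray(1,0) blocked at (2,4)]
  BK@(2,2): attacks (2,3) (2,1) (3,2) (1,2) (3,3) (3,1) (1,3) (1,1)
  BN@(2,4): attacks (3,2) (4,3) (1,2) (0,3)
  BB@(4,0): attacks (3,1) (2,2) [ray(-1,1) blocked at (2,2)]
Union (16 distinct): (0,0) (0,1) (0,2) (0,3) (1,1) (1,2) (1,3) (1,4) (2,1) (2,2) (2,3) (2,4) (3,1) (3,2) (3,3) (4,3)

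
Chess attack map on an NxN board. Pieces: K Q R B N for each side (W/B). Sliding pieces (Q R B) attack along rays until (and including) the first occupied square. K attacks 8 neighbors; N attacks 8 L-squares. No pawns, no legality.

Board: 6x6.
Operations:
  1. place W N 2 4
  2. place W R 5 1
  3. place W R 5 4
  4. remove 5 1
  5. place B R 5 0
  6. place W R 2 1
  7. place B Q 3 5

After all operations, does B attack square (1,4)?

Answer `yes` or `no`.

Answer: no

Derivation:
Op 1: place WN@(2,4)
Op 2: place WR@(5,1)
Op 3: place WR@(5,4)
Op 4: remove (5,1)
Op 5: place BR@(5,0)
Op 6: place WR@(2,1)
Op 7: place BQ@(3,5)
Per-piece attacks for B:
  BQ@(3,5): attacks (3,4) (3,3) (3,2) (3,1) (3,0) (4,5) (5,5) (2,5) (1,5) (0,5) (4,4) (5,3) (2,4) [ray(-1,-1) blocked at (2,4)]
  BR@(5,0): attacks (5,1) (5,2) (5,3) (5,4) (4,0) (3,0) (2,0) (1,0) (0,0) [ray(0,1) blocked at (5,4)]
B attacks (1,4): no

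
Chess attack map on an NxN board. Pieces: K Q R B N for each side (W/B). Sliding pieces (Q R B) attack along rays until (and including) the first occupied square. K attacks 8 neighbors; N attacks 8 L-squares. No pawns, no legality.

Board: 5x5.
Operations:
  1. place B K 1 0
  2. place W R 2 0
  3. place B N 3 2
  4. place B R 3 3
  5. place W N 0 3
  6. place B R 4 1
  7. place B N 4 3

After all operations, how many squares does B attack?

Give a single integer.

Answer: 17

Derivation:
Op 1: place BK@(1,0)
Op 2: place WR@(2,0)
Op 3: place BN@(3,2)
Op 4: place BR@(3,3)
Op 5: place WN@(0,3)
Op 6: place BR@(4,1)
Op 7: place BN@(4,3)
Per-piece attacks for B:
  BK@(1,0): attacks (1,1) (2,0) (0,0) (2,1) (0,1)
  BN@(3,2): attacks (4,4) (2,4) (1,3) (4,0) (2,0) (1,1)
  BR@(3,3): attacks (3,4) (3,2) (4,3) (2,3) (1,3) (0,3) [ray(0,-1) blocked at (3,2); ray(1,0) blocked at (4,3); ray(-1,0) blocked at (0,3)]
  BR@(4,1): attacks (4,2) (4,3) (4,0) (3,1) (2,1) (1,1) (0,1) [ray(0,1) blocked at (4,3)]
  BN@(4,3): attacks (2,4) (3,1) (2,2)
Union (17 distinct): (0,0) (0,1) (0,3) (1,1) (1,3) (2,0) (2,1) (2,2) (2,3) (2,4) (3,1) (3,2) (3,4) (4,0) (4,2) (4,3) (4,4)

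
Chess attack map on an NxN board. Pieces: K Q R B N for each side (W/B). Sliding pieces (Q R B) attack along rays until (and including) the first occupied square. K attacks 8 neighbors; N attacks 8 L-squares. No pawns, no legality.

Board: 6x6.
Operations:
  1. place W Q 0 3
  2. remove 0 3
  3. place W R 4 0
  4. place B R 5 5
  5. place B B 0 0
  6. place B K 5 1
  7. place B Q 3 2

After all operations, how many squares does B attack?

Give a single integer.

Answer: 28

Derivation:
Op 1: place WQ@(0,3)
Op 2: remove (0,3)
Op 3: place WR@(4,0)
Op 4: place BR@(5,5)
Op 5: place BB@(0,0)
Op 6: place BK@(5,1)
Op 7: place BQ@(3,2)
Per-piece attacks for B:
  BB@(0,0): attacks (1,1) (2,2) (3,3) (4,4) (5,5) [ray(1,1) blocked at (5,5)]
  BQ@(3,2): attacks (3,3) (3,4) (3,5) (3,1) (3,0) (4,2) (5,2) (2,2) (1,2) (0,2) (4,3) (5,4) (4,1) (5,0) (2,3) (1,4) (0,5) (2,1) (1,0)
  BK@(5,1): attacks (5,2) (5,0) (4,1) (4,2) (4,0)
  BR@(5,5): attacks (5,4) (5,3) (5,2) (5,1) (4,5) (3,5) (2,5) (1,5) (0,5) [ray(0,-1) blocked at (5,1)]
Union (28 distinct): (0,2) (0,5) (1,0) (1,1) (1,2) (1,4) (1,5) (2,1) (2,2) (2,3) (2,5) (3,0) (3,1) (3,3) (3,4) (3,5) (4,0) (4,1) (4,2) (4,3) (4,4) (4,5) (5,0) (5,1) (5,2) (5,3) (5,4) (5,5)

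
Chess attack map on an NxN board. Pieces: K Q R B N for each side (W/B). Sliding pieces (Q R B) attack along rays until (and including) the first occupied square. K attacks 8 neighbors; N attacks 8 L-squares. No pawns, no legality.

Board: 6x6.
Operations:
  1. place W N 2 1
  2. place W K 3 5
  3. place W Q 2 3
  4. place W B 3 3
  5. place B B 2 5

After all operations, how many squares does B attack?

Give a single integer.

Op 1: place WN@(2,1)
Op 2: place WK@(3,5)
Op 3: place WQ@(2,3)
Op 4: place WB@(3,3)
Op 5: place BB@(2,5)
Per-piece attacks for B:
  BB@(2,5): attacks (3,4) (4,3) (5,2) (1,4) (0,3)
Union (5 distinct): (0,3) (1,4) (3,4) (4,3) (5,2)

Answer: 5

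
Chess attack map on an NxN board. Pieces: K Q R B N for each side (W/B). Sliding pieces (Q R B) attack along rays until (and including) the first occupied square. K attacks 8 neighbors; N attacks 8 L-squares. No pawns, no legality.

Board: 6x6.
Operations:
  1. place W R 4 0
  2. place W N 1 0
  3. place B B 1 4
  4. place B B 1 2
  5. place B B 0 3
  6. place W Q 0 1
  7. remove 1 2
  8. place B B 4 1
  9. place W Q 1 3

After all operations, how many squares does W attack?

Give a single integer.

Answer: 24

Derivation:
Op 1: place WR@(4,0)
Op 2: place WN@(1,0)
Op 3: place BB@(1,4)
Op 4: place BB@(1,2)
Op 5: place BB@(0,3)
Op 6: place WQ@(0,1)
Op 7: remove (1,2)
Op 8: place BB@(4,1)
Op 9: place WQ@(1,3)
Per-piece attacks for W:
  WQ@(0,1): attacks (0,2) (0,3) (0,0) (1,1) (2,1) (3,1) (4,1) (1,2) (2,3) (3,4) (4,5) (1,0) [ray(0,1) blocked at (0,3); ray(1,0) blocked at (4,1); ray(1,-1) blocked at (1,0)]
  WN@(1,0): attacks (2,2) (3,1) (0,2)
  WQ@(1,3): attacks (1,4) (1,2) (1,1) (1,0) (2,3) (3,3) (4,3) (5,3) (0,3) (2,4) (3,5) (2,2) (3,1) (4,0) (0,4) (0,2) [ray(0,1) blocked at (1,4); ray(0,-1) blocked at (1,0); ray(-1,0) blocked at (0,3); ray(1,-1) blocked at (4,0)]
  WR@(4,0): attacks (4,1) (5,0) (3,0) (2,0) (1,0) [ray(0,1) blocked at (4,1); ray(-1,0) blocked at (1,0)]
Union (24 distinct): (0,0) (0,2) (0,3) (0,4) (1,0) (1,1) (1,2) (1,4) (2,0) (2,1) (2,2) (2,3) (2,4) (3,0) (3,1) (3,3) (3,4) (3,5) (4,0) (4,1) (4,3) (4,5) (5,0) (5,3)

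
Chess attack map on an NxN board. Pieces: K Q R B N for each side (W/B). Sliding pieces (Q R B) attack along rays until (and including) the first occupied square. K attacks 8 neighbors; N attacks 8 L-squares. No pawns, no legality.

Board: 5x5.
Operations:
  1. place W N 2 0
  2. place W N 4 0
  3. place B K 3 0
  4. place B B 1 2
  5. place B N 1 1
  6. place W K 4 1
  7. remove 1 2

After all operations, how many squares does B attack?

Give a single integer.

Op 1: place WN@(2,0)
Op 2: place WN@(4,0)
Op 3: place BK@(3,0)
Op 4: place BB@(1,2)
Op 5: place BN@(1,1)
Op 6: place WK@(4,1)
Op 7: remove (1,2)
Per-piece attacks for B:
  BN@(1,1): attacks (2,3) (3,2) (0,3) (3,0)
  BK@(3,0): attacks (3,1) (4,0) (2,0) (4,1) (2,1)
Union (9 distinct): (0,3) (2,0) (2,1) (2,3) (3,0) (3,1) (3,2) (4,0) (4,1)

Answer: 9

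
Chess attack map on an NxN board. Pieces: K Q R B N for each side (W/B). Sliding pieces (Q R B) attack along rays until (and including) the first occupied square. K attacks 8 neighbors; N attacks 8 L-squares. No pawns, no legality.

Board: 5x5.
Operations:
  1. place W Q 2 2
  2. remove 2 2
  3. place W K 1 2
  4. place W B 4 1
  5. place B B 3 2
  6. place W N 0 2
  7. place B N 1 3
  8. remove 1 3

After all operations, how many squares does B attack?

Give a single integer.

Op 1: place WQ@(2,2)
Op 2: remove (2,2)
Op 3: place WK@(1,2)
Op 4: place WB@(4,1)
Op 5: place BB@(3,2)
Op 6: place WN@(0,2)
Op 7: place BN@(1,3)
Op 8: remove (1,3)
Per-piece attacks for B:
  BB@(3,2): attacks (4,3) (4,1) (2,3) (1,4) (2,1) (1,0) [ray(1,-1) blocked at (4,1)]
Union (6 distinct): (1,0) (1,4) (2,1) (2,3) (4,1) (4,3)

Answer: 6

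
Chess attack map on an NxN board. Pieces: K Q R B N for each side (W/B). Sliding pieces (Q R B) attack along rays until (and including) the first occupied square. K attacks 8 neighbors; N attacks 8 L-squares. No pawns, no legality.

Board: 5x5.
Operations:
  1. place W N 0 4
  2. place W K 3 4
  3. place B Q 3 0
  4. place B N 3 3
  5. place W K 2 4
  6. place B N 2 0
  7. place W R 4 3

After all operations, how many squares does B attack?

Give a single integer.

Op 1: place WN@(0,4)
Op 2: place WK@(3,4)
Op 3: place BQ@(3,0)
Op 4: place BN@(3,3)
Op 5: place WK@(2,4)
Op 6: place BN@(2,0)
Op 7: place WR@(4,3)
Per-piece attacks for B:
  BN@(2,0): attacks (3,2) (4,1) (1,2) (0,1)
  BQ@(3,0): attacks (3,1) (3,2) (3,3) (4,0) (2,0) (4,1) (2,1) (1,2) (0,3) [ray(0,1) blocked at (3,3); ray(-1,0) blocked at (2,0)]
  BN@(3,3): attacks (1,4) (4,1) (2,1) (1,2)
Union (11 distinct): (0,1) (0,3) (1,2) (1,4) (2,0) (2,1) (3,1) (3,2) (3,3) (4,0) (4,1)

Answer: 11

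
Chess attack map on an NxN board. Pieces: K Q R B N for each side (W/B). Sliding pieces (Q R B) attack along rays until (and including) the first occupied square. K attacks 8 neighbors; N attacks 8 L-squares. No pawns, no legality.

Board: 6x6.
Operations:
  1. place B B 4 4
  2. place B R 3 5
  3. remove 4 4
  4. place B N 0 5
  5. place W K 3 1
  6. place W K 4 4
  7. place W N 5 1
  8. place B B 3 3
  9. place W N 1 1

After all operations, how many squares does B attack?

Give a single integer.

Op 1: place BB@(4,4)
Op 2: place BR@(3,5)
Op 3: remove (4,4)
Op 4: place BN@(0,5)
Op 5: place WK@(3,1)
Op 6: place WK@(4,4)
Op 7: place WN@(5,1)
Op 8: place BB@(3,3)
Op 9: place WN@(1,1)
Per-piece attacks for B:
  BN@(0,5): attacks (1,3) (2,4)
  BB@(3,3): attacks (4,4) (4,2) (5,1) (2,4) (1,5) (2,2) (1,1) [ray(1,1) blocked at (4,4); ray(1,-1) blocked at (5,1); ray(-1,-1) blocked at (1,1)]
  BR@(3,5): attacks (3,4) (3,3) (4,5) (5,5) (2,5) (1,5) (0,5) [ray(0,-1) blocked at (3,3); ray(-1,0) blocked at (0,5)]
Union (14 distinct): (0,5) (1,1) (1,3) (1,5) (2,2) (2,4) (2,5) (3,3) (3,4) (4,2) (4,4) (4,5) (5,1) (5,5)

Answer: 14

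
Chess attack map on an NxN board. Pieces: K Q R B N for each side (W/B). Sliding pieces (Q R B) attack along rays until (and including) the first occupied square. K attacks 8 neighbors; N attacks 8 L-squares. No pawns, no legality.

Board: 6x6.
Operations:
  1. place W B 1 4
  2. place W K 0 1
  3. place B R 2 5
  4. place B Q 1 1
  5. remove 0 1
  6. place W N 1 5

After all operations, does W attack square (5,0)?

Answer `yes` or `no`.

Op 1: place WB@(1,4)
Op 2: place WK@(0,1)
Op 3: place BR@(2,5)
Op 4: place BQ@(1,1)
Op 5: remove (0,1)
Op 6: place WN@(1,5)
Per-piece attacks for W:
  WB@(1,4): attacks (2,5) (2,3) (3,2) (4,1) (5,0) (0,5) (0,3) [ray(1,1) blocked at (2,5)]
  WN@(1,5): attacks (2,3) (3,4) (0,3)
W attacks (5,0): yes

Answer: yes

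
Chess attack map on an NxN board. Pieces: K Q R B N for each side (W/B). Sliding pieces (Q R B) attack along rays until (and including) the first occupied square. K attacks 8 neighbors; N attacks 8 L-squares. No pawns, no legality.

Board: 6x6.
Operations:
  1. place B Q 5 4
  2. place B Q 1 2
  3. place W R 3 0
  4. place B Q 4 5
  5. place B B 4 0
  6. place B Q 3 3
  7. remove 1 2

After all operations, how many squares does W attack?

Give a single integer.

Op 1: place BQ@(5,4)
Op 2: place BQ@(1,2)
Op 3: place WR@(3,0)
Op 4: place BQ@(4,5)
Op 5: place BB@(4,0)
Op 6: place BQ@(3,3)
Op 7: remove (1,2)
Per-piece attacks for W:
  WR@(3,0): attacks (3,1) (3,2) (3,3) (4,0) (2,0) (1,0) (0,0) [ray(0,1) blocked at (3,3); ray(1,0) blocked at (4,0)]
Union (7 distinct): (0,0) (1,0) (2,0) (3,1) (3,2) (3,3) (4,0)

Answer: 7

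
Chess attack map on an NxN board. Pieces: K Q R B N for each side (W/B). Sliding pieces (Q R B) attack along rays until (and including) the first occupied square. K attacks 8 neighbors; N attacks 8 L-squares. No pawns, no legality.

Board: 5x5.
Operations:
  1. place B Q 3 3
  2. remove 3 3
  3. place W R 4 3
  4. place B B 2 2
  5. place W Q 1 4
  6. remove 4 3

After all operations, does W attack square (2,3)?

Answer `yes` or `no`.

Answer: yes

Derivation:
Op 1: place BQ@(3,3)
Op 2: remove (3,3)
Op 3: place WR@(4,3)
Op 4: place BB@(2,2)
Op 5: place WQ@(1,4)
Op 6: remove (4,3)
Per-piece attacks for W:
  WQ@(1,4): attacks (1,3) (1,2) (1,1) (1,0) (2,4) (3,4) (4,4) (0,4) (2,3) (3,2) (4,1) (0,3)
W attacks (2,3): yes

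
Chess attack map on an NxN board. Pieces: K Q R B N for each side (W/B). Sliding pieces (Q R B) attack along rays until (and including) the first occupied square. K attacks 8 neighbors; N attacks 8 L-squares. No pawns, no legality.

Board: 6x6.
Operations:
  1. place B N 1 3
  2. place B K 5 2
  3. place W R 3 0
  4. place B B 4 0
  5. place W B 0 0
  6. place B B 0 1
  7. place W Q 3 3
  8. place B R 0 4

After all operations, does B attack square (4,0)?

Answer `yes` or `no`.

Op 1: place BN@(1,3)
Op 2: place BK@(5,2)
Op 3: place WR@(3,0)
Op 4: place BB@(4,0)
Op 5: place WB@(0,0)
Op 6: place BB@(0,1)
Op 7: place WQ@(3,3)
Op 8: place BR@(0,4)
Per-piece attacks for B:
  BB@(0,1): attacks (1,2) (2,3) (3,4) (4,5) (1,0)
  BR@(0,4): attacks (0,5) (0,3) (0,2) (0,1) (1,4) (2,4) (3,4) (4,4) (5,4) [ray(0,-1) blocked at (0,1)]
  BN@(1,3): attacks (2,5) (3,4) (0,5) (2,1) (3,2) (0,1)
  BB@(4,0): attacks (5,1) (3,1) (2,2) (1,3) [ray(-1,1) blocked at (1,3)]
  BK@(5,2): attacks (5,3) (5,1) (4,2) (4,3) (4,1)
B attacks (4,0): no

Answer: no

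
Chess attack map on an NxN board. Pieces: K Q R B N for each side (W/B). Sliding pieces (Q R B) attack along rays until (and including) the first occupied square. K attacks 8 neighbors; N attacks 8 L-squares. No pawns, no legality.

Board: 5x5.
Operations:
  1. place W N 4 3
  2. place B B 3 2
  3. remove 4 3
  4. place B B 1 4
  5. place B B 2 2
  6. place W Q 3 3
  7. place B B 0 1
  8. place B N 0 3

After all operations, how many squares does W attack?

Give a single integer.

Op 1: place WN@(4,3)
Op 2: place BB@(3,2)
Op 3: remove (4,3)
Op 4: place BB@(1,4)
Op 5: place BB@(2,2)
Op 6: place WQ@(3,3)
Op 7: place BB@(0,1)
Op 8: place BN@(0,3)
Per-piece attacks for W:
  WQ@(3,3): attacks (3,4) (3,2) (4,3) (2,3) (1,3) (0,3) (4,4) (4,2) (2,4) (2,2) [ray(0,-1) blocked at (3,2); ray(-1,0) blocked at (0,3); ray(-1,-1) blocked at (2,2)]
Union (10 distinct): (0,3) (1,3) (2,2) (2,3) (2,4) (3,2) (3,4) (4,2) (4,3) (4,4)

Answer: 10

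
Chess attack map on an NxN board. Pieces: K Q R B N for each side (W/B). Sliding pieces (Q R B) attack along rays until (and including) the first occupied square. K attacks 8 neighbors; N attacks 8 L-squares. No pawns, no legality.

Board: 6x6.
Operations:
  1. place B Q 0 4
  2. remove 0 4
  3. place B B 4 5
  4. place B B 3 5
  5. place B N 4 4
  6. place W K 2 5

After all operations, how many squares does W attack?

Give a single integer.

Answer: 5

Derivation:
Op 1: place BQ@(0,4)
Op 2: remove (0,4)
Op 3: place BB@(4,5)
Op 4: place BB@(3,5)
Op 5: place BN@(4,4)
Op 6: place WK@(2,5)
Per-piece attacks for W:
  WK@(2,5): attacks (2,4) (3,5) (1,5) (3,4) (1,4)
Union (5 distinct): (1,4) (1,5) (2,4) (3,4) (3,5)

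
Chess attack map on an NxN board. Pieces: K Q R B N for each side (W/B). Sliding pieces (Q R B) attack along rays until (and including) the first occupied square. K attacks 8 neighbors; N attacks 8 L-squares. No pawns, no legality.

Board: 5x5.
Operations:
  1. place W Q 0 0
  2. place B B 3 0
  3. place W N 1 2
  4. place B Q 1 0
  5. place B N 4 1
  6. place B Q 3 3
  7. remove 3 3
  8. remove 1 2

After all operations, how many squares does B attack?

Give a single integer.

Op 1: place WQ@(0,0)
Op 2: place BB@(3,0)
Op 3: place WN@(1,2)
Op 4: place BQ@(1,0)
Op 5: place BN@(4,1)
Op 6: place BQ@(3,3)
Op 7: remove (3,3)
Op 8: remove (1,2)
Per-piece attacks for B:
  BQ@(1,0): attacks (1,1) (1,2) (1,3) (1,4) (2,0) (3,0) (0,0) (2,1) (3,2) (4,3) (0,1) [ray(1,0) blocked at (3,0); ray(-1,0) blocked at (0,0)]
  BB@(3,0): attacks (4,1) (2,1) (1,2) (0,3) [ray(1,1) blocked at (4,1)]
  BN@(4,1): attacks (3,3) (2,2) (2,0)
Union (15 distinct): (0,0) (0,1) (0,3) (1,1) (1,2) (1,3) (1,4) (2,0) (2,1) (2,2) (3,0) (3,2) (3,3) (4,1) (4,3)

Answer: 15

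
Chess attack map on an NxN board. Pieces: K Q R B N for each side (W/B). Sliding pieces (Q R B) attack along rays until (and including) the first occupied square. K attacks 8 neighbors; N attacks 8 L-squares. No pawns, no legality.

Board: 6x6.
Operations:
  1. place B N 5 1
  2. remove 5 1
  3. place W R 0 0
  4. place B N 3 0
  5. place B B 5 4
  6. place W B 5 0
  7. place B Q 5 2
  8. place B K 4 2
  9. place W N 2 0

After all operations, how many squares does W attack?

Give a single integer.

Answer: 12

Derivation:
Op 1: place BN@(5,1)
Op 2: remove (5,1)
Op 3: place WR@(0,0)
Op 4: place BN@(3,0)
Op 5: place BB@(5,4)
Op 6: place WB@(5,0)
Op 7: place BQ@(5,2)
Op 8: place BK@(4,2)
Op 9: place WN@(2,0)
Per-piece attacks for W:
  WR@(0,0): attacks (0,1) (0,2) (0,3) (0,4) (0,5) (1,0) (2,0) [ray(1,0) blocked at (2,0)]
  WN@(2,0): attacks (3,2) (4,1) (1,2) (0,1)
  WB@(5,0): attacks (4,1) (3,2) (2,3) (1,4) (0,5)
Union (12 distinct): (0,1) (0,2) (0,3) (0,4) (0,5) (1,0) (1,2) (1,4) (2,0) (2,3) (3,2) (4,1)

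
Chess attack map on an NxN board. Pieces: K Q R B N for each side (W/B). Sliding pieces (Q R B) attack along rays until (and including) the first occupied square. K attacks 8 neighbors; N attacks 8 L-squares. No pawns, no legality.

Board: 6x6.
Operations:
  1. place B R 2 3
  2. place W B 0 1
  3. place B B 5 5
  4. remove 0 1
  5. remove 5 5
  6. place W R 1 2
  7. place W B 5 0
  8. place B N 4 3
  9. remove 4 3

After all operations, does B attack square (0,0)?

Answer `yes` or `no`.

Op 1: place BR@(2,3)
Op 2: place WB@(0,1)
Op 3: place BB@(5,5)
Op 4: remove (0,1)
Op 5: remove (5,5)
Op 6: place WR@(1,2)
Op 7: place WB@(5,0)
Op 8: place BN@(4,3)
Op 9: remove (4,3)
Per-piece attacks for B:
  BR@(2,3): attacks (2,4) (2,5) (2,2) (2,1) (2,0) (3,3) (4,3) (5,3) (1,3) (0,3)
B attacks (0,0): no

Answer: no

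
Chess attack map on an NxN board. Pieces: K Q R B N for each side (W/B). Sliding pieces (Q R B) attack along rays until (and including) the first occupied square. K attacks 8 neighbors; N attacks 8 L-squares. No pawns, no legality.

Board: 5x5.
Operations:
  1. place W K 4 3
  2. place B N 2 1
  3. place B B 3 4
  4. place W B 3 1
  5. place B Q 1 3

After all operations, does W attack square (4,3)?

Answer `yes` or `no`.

Op 1: place WK@(4,3)
Op 2: place BN@(2,1)
Op 3: place BB@(3,4)
Op 4: place WB@(3,1)
Op 5: place BQ@(1,3)
Per-piece attacks for W:
  WB@(3,1): attacks (4,2) (4,0) (2,2) (1,3) (2,0) [ray(-1,1) blocked at (1,3)]
  WK@(4,3): attacks (4,4) (4,2) (3,3) (3,4) (3,2)
W attacks (4,3): no

Answer: no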